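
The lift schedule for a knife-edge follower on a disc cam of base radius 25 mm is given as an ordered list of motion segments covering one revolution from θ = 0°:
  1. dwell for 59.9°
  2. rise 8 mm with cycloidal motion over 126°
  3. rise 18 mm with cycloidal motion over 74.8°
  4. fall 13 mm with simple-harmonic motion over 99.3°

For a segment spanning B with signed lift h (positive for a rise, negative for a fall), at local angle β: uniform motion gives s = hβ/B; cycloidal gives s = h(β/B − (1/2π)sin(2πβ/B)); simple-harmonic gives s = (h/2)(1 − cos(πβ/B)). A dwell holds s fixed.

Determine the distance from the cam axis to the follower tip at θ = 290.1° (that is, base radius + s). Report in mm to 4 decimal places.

seg 1 [0°–59.9°] dwell: s stays 0.0000
seg 2 [59.9°–185.9°] cycloidal, h=8: full span → s += 8 → s = 8.0000
seg 3 [185.9°–260.7°] cycloidal, h=18: full span → s += 18 → s = 26.0000
seg 4 [260.7°–360°] simple-harmonic, h=-13: θ=290.1° here. β=29.4, B=99.3. -13/2·(1 − cos(π·0.2961)) = -2.6148 → s = 23.3852
radial distance = base radius + s = 25 + 23.3852 = 48.3852

48.3852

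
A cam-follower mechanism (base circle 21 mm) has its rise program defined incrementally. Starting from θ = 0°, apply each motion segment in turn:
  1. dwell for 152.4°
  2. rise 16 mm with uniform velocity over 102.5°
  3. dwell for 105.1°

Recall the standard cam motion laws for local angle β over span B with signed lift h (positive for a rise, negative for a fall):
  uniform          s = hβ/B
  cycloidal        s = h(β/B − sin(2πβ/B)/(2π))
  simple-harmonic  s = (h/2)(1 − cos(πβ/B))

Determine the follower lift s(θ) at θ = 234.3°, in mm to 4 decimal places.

seg 1 [0°–152.4°] dwell: s stays 0.0000
seg 2 [152.4°–254.9°] uniform, h=16: θ=234.3° here. β=81.9, B=102.5. 16·81.9/102.5 = 12.7844 → s = 12.7844

12.7844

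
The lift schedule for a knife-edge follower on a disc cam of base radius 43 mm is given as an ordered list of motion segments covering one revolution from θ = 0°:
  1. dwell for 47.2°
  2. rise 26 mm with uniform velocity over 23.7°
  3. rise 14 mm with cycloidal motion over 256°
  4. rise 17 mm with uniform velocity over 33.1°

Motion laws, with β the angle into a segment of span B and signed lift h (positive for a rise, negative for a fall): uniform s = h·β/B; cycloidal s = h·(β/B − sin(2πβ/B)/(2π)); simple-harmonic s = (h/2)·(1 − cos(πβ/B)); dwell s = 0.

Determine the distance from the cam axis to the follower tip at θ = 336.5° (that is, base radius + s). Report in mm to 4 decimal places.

seg 1 [0°–47.2°] dwell: s stays 0.0000
seg 2 [47.2°–70.9°] uniform, h=26: full span → s += 26 → s = 26.0000
seg 3 [70.9°–326.9°] cycloidal, h=14: full span → s += 14 → s = 40.0000
seg 4 [326.9°–360°] uniform, h=17: θ=336.5° here. β=9.6, B=33.1. 17·9.6/33.1 = 4.9305 → s = 44.9305
radial distance = base radius + s = 43 + 44.9305 = 87.9305

87.9305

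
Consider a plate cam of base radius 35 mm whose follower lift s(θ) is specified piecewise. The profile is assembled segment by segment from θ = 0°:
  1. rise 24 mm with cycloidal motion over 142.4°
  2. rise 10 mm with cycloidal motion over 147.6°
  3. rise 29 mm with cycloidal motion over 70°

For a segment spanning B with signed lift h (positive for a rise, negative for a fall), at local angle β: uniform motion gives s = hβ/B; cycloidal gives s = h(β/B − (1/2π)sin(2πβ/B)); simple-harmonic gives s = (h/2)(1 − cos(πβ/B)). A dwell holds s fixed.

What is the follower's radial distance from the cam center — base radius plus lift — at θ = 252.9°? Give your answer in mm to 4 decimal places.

seg 1 [0°–142.4°] cycloidal, h=24: full span → s += 24 → s = 24.0000
seg 2 [142.4°–290°] cycloidal, h=10: θ=252.9° here. β=110.5, B=147.6. 10·(0.7486 − sin(2π·0.7486)/(2π)) = 9.0779 → s = 33.0779
radial distance = base radius + s = 35 + 33.0779 = 68.0779

68.0779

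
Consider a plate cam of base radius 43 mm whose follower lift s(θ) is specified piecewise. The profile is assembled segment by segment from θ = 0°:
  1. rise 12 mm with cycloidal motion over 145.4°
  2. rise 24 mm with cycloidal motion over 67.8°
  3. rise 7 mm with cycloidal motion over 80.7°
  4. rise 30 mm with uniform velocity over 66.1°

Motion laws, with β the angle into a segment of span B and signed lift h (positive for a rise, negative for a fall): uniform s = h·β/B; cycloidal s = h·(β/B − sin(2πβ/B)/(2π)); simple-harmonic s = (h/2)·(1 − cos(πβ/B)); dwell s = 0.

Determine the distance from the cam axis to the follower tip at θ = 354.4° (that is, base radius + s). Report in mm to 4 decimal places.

seg 1 [0°–145.4°] cycloidal, h=12: full span → s += 12 → s = 12.0000
seg 2 [145.4°–213.2°] cycloidal, h=24: full span → s += 24 → s = 36.0000
seg 3 [213.2°–293.9°] cycloidal, h=7: full span → s += 7 → s = 43.0000
seg 4 [293.9°–360°] uniform, h=30: θ=354.4° here. β=60.5, B=66.1. 30·60.5/66.1 = 27.4584 → s = 70.4584
radial distance = base radius + s = 43 + 70.4584 = 113.4584

113.4584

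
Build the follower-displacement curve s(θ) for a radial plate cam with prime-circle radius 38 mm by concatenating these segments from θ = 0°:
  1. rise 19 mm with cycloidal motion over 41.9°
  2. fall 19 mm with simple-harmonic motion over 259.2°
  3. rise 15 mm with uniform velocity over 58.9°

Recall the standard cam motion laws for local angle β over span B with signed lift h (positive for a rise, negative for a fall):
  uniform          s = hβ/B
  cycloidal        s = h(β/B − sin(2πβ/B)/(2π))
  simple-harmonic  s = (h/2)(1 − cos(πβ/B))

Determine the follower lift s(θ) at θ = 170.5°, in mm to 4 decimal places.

seg 1 [0°–41.9°] cycloidal, h=19: full span → s += 19 → s = 19.0000
seg 2 [41.9°–301.1°] simple-harmonic, h=-19: θ=170.5° here. β=128.6, B=259.2. -19/2·(1 − cos(π·0.4961)) = -9.3849 → s = 9.6151

9.6151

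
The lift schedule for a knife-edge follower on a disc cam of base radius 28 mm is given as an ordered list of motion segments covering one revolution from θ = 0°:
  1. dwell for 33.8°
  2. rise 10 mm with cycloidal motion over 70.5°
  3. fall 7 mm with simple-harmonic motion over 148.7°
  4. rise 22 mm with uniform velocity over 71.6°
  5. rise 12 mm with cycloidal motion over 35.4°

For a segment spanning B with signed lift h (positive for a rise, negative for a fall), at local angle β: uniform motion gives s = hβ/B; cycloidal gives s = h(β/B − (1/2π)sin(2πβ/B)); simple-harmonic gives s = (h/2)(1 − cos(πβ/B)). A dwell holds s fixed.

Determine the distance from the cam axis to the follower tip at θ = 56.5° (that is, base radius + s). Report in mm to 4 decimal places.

seg 1 [0°–33.8°] dwell: s stays 0.0000
seg 2 [33.8°–104.3°] cycloidal, h=10: θ=56.5° here. β=22.7, B=70.5. 10·(0.3220 − sin(2π·0.3220)/(2π)) = 1.7883 → s = 1.7883
radial distance = base radius + s = 28 + 1.7883 = 29.7883

29.7883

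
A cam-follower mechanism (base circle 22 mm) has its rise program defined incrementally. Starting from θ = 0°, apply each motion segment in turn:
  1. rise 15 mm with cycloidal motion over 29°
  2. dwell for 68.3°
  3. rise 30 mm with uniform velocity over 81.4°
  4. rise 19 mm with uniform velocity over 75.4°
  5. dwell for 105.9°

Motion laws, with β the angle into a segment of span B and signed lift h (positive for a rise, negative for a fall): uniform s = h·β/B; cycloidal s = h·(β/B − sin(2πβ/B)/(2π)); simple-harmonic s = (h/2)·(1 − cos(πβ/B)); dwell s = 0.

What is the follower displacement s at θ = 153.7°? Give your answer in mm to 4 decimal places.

seg 1 [0°–29°] cycloidal, h=15: full span → s += 15 → s = 15.0000
seg 2 [29°–97.3°] dwell: s stays 15.0000
seg 3 [97.3°–178.7°] uniform, h=30: θ=153.7° here. β=56.4, B=81.4. 30·56.4/81.4 = 20.7862 → s = 35.7862

35.7862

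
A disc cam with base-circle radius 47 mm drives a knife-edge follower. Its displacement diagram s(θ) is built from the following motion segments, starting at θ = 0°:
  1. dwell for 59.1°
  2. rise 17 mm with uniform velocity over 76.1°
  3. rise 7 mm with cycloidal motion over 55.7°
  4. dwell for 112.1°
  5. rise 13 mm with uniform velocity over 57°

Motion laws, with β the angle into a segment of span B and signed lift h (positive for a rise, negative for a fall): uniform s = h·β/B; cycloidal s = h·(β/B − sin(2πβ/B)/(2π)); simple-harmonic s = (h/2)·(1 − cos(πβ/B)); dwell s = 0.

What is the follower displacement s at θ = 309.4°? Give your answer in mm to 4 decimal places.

seg 1 [0°–59.1°] dwell: s stays 0.0000
seg 2 [59.1°–135.2°] uniform, h=17: full span → s += 17 → s = 17.0000
seg 3 [135.2°–190.9°] cycloidal, h=7: full span → s += 7 → s = 24.0000
seg 4 [190.9°–303°] dwell: s stays 24.0000
seg 5 [303°–360°] uniform, h=13: θ=309.4° here. β=6.4, B=57. 13·6.4/57 = 1.4596 → s = 25.4596

25.4596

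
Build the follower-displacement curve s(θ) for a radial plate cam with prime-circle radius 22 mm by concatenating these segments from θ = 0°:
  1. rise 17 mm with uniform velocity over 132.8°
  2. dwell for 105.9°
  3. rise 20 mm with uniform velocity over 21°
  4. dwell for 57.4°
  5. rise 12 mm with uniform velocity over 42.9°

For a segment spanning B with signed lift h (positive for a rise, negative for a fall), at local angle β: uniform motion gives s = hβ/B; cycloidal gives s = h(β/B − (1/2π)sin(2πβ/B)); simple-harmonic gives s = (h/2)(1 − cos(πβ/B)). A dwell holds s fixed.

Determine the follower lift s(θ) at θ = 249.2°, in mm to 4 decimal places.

seg 1 [0°–132.8°] uniform, h=17: full span → s += 17 → s = 17.0000
seg 2 [132.8°–238.7°] dwell: s stays 17.0000
seg 3 [238.7°–259.7°] uniform, h=20: θ=249.2° here. β=10.5, B=21. 20·10.5/21 = 10.0000 → s = 27.0000

27.0000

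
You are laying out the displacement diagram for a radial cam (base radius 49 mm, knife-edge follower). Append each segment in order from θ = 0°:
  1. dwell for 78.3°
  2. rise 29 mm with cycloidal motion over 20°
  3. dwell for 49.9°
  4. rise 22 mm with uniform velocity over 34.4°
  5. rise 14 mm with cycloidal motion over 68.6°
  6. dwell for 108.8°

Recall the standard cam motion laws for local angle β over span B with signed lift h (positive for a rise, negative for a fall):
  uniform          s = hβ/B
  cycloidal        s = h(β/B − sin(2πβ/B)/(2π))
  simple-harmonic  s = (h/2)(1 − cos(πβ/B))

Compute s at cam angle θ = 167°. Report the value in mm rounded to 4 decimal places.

seg 1 [0°–78.3°] dwell: s stays 0.0000
seg 2 [78.3°–98.3°] cycloidal, h=29: full span → s += 29 → s = 29.0000
seg 3 [98.3°–148.2°] dwell: s stays 29.0000
seg 4 [148.2°–182.6°] uniform, h=22: θ=167° here. β=18.8, B=34.4. 22·18.8/34.4 = 12.0233 → s = 41.0233

41.0233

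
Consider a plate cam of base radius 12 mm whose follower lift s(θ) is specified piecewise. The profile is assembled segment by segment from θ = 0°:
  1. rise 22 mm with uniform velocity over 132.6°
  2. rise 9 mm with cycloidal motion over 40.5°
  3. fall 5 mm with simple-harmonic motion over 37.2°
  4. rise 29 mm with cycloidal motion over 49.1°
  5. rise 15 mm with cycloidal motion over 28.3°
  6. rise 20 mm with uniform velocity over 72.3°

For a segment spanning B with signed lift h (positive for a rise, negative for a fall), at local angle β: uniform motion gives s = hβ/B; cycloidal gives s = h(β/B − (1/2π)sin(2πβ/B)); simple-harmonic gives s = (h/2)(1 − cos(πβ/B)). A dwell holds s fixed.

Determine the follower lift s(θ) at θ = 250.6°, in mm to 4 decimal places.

seg 1 [0°–132.6°] uniform, h=22: full span → s += 22 → s = 22.0000
seg 2 [132.6°–173.1°] cycloidal, h=9: full span → s += 9 → s = 31.0000
seg 3 [173.1°–210.3°] simple-harmonic, h=-5: full span → s += -5 → s = 26.0000
seg 4 [210.3°–259.4°] cycloidal, h=29: θ=250.6° here. β=40.3, B=49.1. 29·(0.8208 − sin(2π·0.8208)/(2π)) = 27.9691 → s = 53.9691

53.9691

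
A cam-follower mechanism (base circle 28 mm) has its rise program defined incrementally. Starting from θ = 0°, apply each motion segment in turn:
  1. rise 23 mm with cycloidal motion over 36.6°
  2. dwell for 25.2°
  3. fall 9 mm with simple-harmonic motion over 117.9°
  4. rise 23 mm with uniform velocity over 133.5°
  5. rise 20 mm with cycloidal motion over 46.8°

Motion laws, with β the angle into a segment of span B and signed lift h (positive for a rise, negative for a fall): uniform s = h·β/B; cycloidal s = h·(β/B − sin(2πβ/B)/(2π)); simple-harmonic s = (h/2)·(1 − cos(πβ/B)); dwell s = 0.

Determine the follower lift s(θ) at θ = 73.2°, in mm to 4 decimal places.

seg 1 [0°–36.6°] cycloidal, h=23: full span → s += 23 → s = 23.0000
seg 2 [36.6°–61.8°] dwell: s stays 23.0000
seg 3 [61.8°–179.7°] simple-harmonic, h=-9: θ=73.2° here. β=11.4, B=117.9. -9/2·(1 − cos(π·0.0967)) = -0.2060 → s = 22.7940

22.7940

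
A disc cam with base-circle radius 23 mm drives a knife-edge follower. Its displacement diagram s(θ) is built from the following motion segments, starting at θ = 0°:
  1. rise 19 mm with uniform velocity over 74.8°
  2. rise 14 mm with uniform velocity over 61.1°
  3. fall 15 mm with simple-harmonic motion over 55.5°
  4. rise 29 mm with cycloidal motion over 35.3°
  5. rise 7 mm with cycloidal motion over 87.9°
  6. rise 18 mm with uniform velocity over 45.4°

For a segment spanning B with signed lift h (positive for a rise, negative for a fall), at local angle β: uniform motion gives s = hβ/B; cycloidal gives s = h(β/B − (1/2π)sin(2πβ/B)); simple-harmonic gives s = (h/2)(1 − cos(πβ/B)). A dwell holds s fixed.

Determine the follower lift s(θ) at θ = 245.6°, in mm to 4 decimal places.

seg 1 [0°–74.8°] uniform, h=19: full span → s += 19 → s = 19.0000
seg 2 [74.8°–135.9°] uniform, h=14: full span → s += 14 → s = 33.0000
seg 3 [135.9°–191.4°] simple-harmonic, h=-15: full span → s += -15 → s = 18.0000
seg 4 [191.4°–226.7°] cycloidal, h=29: full span → s += 29 → s = 47.0000
seg 5 [226.7°–314.6°] cycloidal, h=7: θ=245.6° here. β=18.9, B=87.9. 7·(0.2150 − sin(2π·0.2150)/(2π)) = 0.4178 → s = 47.4178

47.4178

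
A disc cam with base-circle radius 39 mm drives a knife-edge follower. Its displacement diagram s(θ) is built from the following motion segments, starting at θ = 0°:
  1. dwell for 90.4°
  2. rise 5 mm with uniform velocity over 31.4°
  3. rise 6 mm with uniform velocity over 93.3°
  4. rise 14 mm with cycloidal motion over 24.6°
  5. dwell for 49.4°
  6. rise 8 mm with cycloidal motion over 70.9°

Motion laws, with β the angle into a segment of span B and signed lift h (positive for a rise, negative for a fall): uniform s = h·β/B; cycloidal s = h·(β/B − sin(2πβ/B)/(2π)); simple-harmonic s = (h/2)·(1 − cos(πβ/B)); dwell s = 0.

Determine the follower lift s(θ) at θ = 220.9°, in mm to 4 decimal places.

seg 1 [0°–90.4°] dwell: s stays 0.0000
seg 2 [90.4°–121.8°] uniform, h=5: full span → s += 5 → s = 5.0000
seg 3 [121.8°–215.1°] uniform, h=6: full span → s += 6 → s = 11.0000
seg 4 [215.1°–239.7°] cycloidal, h=14: θ=220.9° here. β=5.8, B=24.6. 14·(0.2358 − sin(2π·0.2358)/(2π)) = 1.0815 → s = 12.0815

12.0815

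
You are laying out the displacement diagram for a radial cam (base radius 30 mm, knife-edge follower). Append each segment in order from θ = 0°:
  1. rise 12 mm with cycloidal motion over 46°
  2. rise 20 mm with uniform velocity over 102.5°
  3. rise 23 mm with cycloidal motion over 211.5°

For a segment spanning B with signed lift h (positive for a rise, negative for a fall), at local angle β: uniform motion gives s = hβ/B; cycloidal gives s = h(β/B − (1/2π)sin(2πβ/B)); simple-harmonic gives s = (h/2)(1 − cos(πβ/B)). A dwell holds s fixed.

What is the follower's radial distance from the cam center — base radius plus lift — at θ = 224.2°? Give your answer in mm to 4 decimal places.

seg 1 [0°–46°] cycloidal, h=12: full span → s += 12 → s = 12.0000
seg 2 [46°–148.5°] uniform, h=20: full span → s += 20 → s = 32.0000
seg 3 [148.5°–360°] cycloidal, h=23: θ=224.2° here. β=75.7, B=211.5. 23·(0.3579 − sin(2π·0.3579)/(2π)) = 5.3814 → s = 37.3814
radial distance = base radius + s = 30 + 37.3814 = 67.3814

67.3814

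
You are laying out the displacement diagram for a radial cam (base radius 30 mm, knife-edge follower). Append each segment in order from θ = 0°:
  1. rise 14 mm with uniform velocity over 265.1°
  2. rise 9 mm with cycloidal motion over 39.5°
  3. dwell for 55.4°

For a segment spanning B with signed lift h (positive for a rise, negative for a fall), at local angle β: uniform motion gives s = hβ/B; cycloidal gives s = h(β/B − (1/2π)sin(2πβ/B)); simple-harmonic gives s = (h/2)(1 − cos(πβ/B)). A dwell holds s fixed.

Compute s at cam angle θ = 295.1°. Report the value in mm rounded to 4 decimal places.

seg 1 [0°–265.1°] uniform, h=14: full span → s += 14 → s = 14.0000
seg 2 [265.1°–304.6°] cycloidal, h=9: θ=295.1° here. β=30, B=39.5. 9·(0.7595 − sin(2π·0.7595)/(2π)) = 8.2653 → s = 22.2653

22.2653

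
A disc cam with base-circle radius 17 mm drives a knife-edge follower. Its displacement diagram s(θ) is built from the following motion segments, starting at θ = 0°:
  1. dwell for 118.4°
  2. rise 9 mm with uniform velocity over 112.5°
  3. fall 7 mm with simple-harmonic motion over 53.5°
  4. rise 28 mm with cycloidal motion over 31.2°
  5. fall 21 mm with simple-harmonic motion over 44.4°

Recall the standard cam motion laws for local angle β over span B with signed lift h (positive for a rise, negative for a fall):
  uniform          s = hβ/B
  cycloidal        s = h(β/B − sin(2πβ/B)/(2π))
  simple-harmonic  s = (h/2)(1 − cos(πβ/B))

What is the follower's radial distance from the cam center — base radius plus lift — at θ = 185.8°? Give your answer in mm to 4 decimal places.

seg 1 [0°–118.4°] dwell: s stays 0.0000
seg 2 [118.4°–230.9°] uniform, h=9: θ=185.8° here. β=67.4, B=112.5. 9·67.4/112.5 = 5.3920 → s = 5.3920
radial distance = base radius + s = 17 + 5.3920 = 22.3920

22.3920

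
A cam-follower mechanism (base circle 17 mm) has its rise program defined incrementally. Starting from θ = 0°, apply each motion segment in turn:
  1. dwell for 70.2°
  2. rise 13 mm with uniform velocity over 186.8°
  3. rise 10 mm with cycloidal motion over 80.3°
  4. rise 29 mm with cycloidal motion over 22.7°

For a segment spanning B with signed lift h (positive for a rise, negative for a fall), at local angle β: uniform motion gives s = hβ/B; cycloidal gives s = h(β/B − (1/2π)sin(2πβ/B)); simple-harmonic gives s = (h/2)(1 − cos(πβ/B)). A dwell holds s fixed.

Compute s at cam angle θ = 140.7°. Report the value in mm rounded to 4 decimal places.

seg 1 [0°–70.2°] dwell: s stays 0.0000
seg 2 [70.2°–257°] uniform, h=13: θ=140.7° here. β=70.5, B=186.8. 13·70.5/186.8 = 4.9063 → s = 4.9063

4.9063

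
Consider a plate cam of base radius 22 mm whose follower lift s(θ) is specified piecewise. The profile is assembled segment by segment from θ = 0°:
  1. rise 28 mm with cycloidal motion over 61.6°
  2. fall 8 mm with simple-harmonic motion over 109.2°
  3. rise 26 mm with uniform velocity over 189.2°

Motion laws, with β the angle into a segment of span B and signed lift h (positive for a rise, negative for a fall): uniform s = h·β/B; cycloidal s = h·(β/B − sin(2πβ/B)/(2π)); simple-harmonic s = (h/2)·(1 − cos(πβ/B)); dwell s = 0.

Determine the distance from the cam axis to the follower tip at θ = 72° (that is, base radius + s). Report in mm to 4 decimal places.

seg 1 [0°–61.6°] cycloidal, h=28: full span → s += 28 → s = 28.0000
seg 2 [61.6°–170.8°] simple-harmonic, h=-8: θ=72° here. β=10.4, B=109.2. -8/2·(1 − cos(π·0.0952)) = -0.1777 → s = 27.8223
radial distance = base radius + s = 22 + 27.8223 = 49.8223

49.8223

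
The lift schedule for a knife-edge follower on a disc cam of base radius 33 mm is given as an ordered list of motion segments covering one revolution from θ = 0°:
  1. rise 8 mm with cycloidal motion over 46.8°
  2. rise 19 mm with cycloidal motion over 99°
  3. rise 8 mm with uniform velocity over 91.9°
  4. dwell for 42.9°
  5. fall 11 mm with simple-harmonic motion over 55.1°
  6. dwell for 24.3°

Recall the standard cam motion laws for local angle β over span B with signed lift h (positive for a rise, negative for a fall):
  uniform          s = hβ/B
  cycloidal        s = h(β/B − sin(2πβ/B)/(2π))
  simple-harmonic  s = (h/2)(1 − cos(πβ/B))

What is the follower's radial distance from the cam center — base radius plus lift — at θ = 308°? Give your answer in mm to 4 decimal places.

seg 1 [0°–46.8°] cycloidal, h=8: full span → s += 8 → s = 8.0000
seg 2 [46.8°–145.8°] cycloidal, h=19: full span → s += 19 → s = 27.0000
seg 3 [145.8°–237.7°] uniform, h=8: full span → s += 8 → s = 35.0000
seg 4 [237.7°–280.6°] dwell: s stays 35.0000
seg 5 [280.6°–335.7°] simple-harmonic, h=-11: θ=308° here. β=27.4, B=55.1. -11/2·(1 − cos(π·0.4973)) = -5.4530 → s = 29.5470
radial distance = base radius + s = 33 + 29.5470 = 62.5470

62.5470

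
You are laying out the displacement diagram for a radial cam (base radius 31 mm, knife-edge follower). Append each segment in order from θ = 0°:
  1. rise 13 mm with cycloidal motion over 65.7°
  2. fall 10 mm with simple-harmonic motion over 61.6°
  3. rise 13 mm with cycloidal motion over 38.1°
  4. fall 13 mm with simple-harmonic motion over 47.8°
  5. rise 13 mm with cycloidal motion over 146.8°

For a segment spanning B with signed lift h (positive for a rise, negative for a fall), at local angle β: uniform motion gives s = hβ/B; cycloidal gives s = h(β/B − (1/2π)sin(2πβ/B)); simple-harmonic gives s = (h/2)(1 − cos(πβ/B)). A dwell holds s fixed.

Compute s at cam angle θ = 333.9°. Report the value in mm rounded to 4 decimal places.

seg 1 [0°–65.7°] cycloidal, h=13: full span → s += 13 → s = 13.0000
seg 2 [65.7°–127.3°] simple-harmonic, h=-10: full span → s += -10 → s = 3.0000
seg 3 [127.3°–165.4°] cycloidal, h=13: full span → s += 13 → s = 16.0000
seg 4 [165.4°–213.2°] simple-harmonic, h=-13: full span → s += -13 → s = 3.0000
seg 5 [213.2°–360°] cycloidal, h=13: θ=333.9° here. β=120.7, B=146.8. 13·(0.8222 − sin(2π·0.8222)/(2π)) = 12.5484 → s = 15.5484

15.5484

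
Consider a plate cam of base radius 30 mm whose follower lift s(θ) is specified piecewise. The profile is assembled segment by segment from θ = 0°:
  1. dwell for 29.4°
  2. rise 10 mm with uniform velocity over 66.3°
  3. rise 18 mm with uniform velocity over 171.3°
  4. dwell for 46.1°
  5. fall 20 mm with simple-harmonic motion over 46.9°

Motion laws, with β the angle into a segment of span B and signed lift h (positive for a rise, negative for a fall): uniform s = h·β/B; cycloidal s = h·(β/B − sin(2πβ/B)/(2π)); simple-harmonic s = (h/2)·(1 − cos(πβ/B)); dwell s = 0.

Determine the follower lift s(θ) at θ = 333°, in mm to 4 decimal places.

seg 1 [0°–29.4°] dwell: s stays 0.0000
seg 2 [29.4°–95.7°] uniform, h=10: full span → s += 10 → s = 10.0000
seg 3 [95.7°–267°] uniform, h=18: full span → s += 18 → s = 28.0000
seg 4 [267°–313.1°] dwell: s stays 28.0000
seg 5 [313.1°–360°] simple-harmonic, h=-20: θ=333° here. β=19.9, B=46.9. -20/2·(1 − cos(π·0.4243)) = -7.6444 → s = 20.3556

20.3556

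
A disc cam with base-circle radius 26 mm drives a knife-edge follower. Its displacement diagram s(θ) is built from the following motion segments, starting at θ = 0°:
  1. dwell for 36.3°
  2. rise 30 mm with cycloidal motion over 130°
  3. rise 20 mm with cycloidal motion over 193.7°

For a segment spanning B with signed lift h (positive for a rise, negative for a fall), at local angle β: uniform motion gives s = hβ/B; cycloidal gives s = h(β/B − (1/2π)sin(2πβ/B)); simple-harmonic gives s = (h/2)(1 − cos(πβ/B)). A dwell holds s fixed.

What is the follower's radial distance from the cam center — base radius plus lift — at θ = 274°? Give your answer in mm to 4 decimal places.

seg 1 [0°–36.3°] dwell: s stays 0.0000
seg 2 [36.3°–166.3°] cycloidal, h=30: full span → s += 30 → s = 30.0000
seg 3 [166.3°–360°] cycloidal, h=20: θ=274° here. β=107.7, B=193.7. 20·(0.5560 − sin(2π·0.5560)/(2π)) = 12.2176 → s = 42.2176
radial distance = base radius + s = 26 + 42.2176 = 68.2176

68.2176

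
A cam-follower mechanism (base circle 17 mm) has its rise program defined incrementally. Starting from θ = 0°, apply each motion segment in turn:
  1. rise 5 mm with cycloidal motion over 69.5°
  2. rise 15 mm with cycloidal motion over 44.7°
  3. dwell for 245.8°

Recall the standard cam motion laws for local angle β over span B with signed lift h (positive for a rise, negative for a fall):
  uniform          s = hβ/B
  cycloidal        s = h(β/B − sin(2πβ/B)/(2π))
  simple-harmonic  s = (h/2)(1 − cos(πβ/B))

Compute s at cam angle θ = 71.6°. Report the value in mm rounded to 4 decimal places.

seg 1 [0°–69.5°] cycloidal, h=5: full span → s += 5 → s = 5.0000
seg 2 [69.5°–114.2°] cycloidal, h=15: θ=71.6° here. β=2.1, B=44.7. 15·(0.0470 − sin(2π·0.0470)/(2π)) = 0.0102 → s = 5.0102

5.0102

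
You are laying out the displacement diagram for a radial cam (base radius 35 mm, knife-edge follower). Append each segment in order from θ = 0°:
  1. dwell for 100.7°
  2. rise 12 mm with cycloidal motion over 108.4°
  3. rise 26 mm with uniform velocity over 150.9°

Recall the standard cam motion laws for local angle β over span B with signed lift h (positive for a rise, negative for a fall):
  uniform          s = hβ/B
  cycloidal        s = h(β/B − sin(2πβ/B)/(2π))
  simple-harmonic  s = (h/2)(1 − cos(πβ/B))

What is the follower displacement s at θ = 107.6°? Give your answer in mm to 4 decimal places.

seg 1 [0°–100.7°] dwell: s stays 0.0000
seg 2 [100.7°–209.1°] cycloidal, h=12: θ=107.6° here. β=6.9, B=108.4. 12·(0.0637 − sin(2π·0.0637)/(2π)) = 0.0202 → s = 0.0202

0.0202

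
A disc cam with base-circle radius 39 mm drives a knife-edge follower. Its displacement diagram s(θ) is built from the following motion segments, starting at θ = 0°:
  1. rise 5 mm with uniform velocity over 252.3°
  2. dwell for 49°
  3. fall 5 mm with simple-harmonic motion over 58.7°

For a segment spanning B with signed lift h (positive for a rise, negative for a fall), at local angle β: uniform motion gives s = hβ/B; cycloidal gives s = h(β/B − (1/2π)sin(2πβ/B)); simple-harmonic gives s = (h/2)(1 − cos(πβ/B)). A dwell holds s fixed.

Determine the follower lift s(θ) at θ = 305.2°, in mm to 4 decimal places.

seg 1 [0°–252.3°] uniform, h=5: full span → s += 5 → s = 5.0000
seg 2 [252.3°–301.3°] dwell: s stays 5.0000
seg 3 [301.3°–360°] simple-harmonic, h=-5: θ=305.2° here. β=3.9, B=58.7. -5/2·(1 − cos(π·0.0664)) = -0.0543 → s = 4.9457

4.9457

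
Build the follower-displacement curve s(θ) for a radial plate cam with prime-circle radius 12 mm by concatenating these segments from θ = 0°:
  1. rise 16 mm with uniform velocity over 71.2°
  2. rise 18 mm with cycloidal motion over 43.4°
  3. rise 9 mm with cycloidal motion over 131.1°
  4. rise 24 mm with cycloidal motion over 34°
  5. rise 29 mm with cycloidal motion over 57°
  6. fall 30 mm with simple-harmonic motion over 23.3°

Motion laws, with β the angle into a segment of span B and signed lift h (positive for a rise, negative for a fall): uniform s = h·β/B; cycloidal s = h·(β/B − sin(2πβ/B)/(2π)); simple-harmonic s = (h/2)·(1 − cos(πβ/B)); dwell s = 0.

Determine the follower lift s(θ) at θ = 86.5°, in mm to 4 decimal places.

seg 1 [0°–71.2°] uniform, h=16: full span → s += 16 → s = 16.0000
seg 2 [71.2°–114.6°] cycloidal, h=18: θ=86.5° here. β=15.3, B=43.4. 18·(0.3525 − sin(2π·0.3525)/(2π)) = 4.0551 → s = 20.0551

20.0551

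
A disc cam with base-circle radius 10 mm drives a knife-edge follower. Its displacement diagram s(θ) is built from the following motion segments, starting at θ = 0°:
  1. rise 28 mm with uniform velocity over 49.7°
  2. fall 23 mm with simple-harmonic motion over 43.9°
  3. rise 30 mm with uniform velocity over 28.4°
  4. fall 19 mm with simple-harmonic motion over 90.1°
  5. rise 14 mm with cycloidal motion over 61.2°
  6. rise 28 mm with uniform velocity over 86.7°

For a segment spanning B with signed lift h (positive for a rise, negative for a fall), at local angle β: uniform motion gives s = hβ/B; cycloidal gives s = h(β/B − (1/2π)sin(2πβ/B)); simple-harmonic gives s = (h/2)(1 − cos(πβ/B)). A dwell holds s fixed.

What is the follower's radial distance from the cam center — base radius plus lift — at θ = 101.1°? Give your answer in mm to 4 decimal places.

seg 1 [0°–49.7°] uniform, h=28: full span → s += 28 → s = 28.0000
seg 2 [49.7°–93.6°] simple-harmonic, h=-23: full span → s += -23 → s = 5.0000
seg 3 [93.6°–122°] uniform, h=30: θ=101.1° here. β=7.5, B=28.4. 30·7.5/28.4 = 7.9225 → s = 12.9225
radial distance = base radius + s = 10 + 12.9225 = 22.9225

22.9225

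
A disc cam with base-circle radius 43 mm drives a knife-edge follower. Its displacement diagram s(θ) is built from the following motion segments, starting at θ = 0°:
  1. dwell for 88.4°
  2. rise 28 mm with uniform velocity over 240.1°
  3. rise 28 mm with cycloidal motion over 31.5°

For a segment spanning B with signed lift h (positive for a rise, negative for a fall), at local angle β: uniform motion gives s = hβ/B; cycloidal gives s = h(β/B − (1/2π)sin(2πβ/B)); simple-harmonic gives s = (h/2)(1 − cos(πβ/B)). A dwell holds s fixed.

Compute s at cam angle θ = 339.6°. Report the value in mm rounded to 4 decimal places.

seg 1 [0°–88.4°] dwell: s stays 0.0000
seg 2 [88.4°–328.5°] uniform, h=28: full span → s += 28 → s = 28.0000
seg 3 [328.5°–360°] cycloidal, h=28: θ=339.6° here. β=11.1, B=31.5. 28·(0.3524 − sin(2π·0.3524)/(2π)) = 6.3010 → s = 34.3010

34.3010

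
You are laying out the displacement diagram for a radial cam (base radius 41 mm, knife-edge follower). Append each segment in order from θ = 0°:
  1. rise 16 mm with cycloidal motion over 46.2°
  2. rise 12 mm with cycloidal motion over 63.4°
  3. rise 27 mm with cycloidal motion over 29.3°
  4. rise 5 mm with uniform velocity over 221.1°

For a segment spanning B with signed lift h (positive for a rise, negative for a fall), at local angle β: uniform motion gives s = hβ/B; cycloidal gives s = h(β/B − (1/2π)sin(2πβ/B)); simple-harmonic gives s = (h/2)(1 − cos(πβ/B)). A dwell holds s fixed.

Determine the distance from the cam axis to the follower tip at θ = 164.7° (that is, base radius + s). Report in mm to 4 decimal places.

seg 1 [0°–46.2°] cycloidal, h=16: full span → s += 16 → s = 16.0000
seg 2 [46.2°–109.6°] cycloidal, h=12: full span → s += 12 → s = 28.0000
seg 3 [109.6°–138.9°] cycloidal, h=27: full span → s += 27 → s = 55.0000
seg 4 [138.9°–360°] uniform, h=5: θ=164.7° here. β=25.8, B=221.1. 5·25.8/221.1 = 0.5834 → s = 55.5834
radial distance = base radius + s = 41 + 55.5834 = 96.5834

96.5834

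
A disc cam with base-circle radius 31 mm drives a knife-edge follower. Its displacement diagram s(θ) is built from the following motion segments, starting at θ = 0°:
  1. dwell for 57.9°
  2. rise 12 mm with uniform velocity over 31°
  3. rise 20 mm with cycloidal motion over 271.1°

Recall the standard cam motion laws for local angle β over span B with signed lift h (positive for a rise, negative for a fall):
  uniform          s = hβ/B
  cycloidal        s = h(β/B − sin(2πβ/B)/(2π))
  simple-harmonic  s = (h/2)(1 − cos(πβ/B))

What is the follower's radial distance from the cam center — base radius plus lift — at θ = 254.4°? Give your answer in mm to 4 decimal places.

seg 1 [0°–57.9°] dwell: s stays 0.0000
seg 2 [57.9°–88.9°] uniform, h=12: full span → s += 12 → s = 12.0000
seg 3 [88.9°–360°] cycloidal, h=20: θ=254.4° here. β=165.5, B=271.1. 20·(0.6105 − sin(2π·0.6105)/(2π)) = 14.2458 → s = 26.2458
radial distance = base radius + s = 31 + 26.2458 = 57.2458

57.2458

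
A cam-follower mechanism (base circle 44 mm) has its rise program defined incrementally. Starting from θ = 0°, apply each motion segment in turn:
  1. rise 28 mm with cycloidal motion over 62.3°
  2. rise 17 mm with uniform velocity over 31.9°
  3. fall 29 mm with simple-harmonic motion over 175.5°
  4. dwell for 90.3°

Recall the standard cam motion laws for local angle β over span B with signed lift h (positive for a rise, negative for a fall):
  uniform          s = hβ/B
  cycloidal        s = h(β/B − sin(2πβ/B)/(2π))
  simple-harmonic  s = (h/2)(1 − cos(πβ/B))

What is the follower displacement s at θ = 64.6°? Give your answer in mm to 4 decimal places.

seg 1 [0°–62.3°] cycloidal, h=28: full span → s += 28 → s = 28.0000
seg 2 [62.3°–94.2°] uniform, h=17: θ=64.6° here. β=2.3, B=31.9. 17·2.3/31.9 = 1.2257 → s = 29.2257

29.2257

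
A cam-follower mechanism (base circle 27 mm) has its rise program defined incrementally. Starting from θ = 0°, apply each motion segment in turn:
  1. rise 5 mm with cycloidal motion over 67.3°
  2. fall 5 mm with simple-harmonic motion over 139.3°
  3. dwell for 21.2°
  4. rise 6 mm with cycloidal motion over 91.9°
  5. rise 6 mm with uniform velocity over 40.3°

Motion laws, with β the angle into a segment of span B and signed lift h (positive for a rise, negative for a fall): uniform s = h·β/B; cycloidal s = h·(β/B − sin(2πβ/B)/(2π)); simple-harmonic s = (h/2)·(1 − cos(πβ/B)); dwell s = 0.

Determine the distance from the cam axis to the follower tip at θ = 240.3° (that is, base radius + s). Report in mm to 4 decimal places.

seg 1 [0°–67.3°] cycloidal, h=5: full span → s += 5 → s = 5.0000
seg 2 [67.3°–206.6°] simple-harmonic, h=-5: full span → s += -5 → s = 0.0000
seg 3 [206.6°–227.8°] dwell: s stays 0.0000
seg 4 [227.8°–319.7°] cycloidal, h=6: θ=240.3° here. β=12.5, B=91.9. 6·(0.1360 − sin(2π·0.1360)/(2π)) = 0.0958 → s = 0.0958
radial distance = base radius + s = 27 + 0.0958 = 27.0958

27.0958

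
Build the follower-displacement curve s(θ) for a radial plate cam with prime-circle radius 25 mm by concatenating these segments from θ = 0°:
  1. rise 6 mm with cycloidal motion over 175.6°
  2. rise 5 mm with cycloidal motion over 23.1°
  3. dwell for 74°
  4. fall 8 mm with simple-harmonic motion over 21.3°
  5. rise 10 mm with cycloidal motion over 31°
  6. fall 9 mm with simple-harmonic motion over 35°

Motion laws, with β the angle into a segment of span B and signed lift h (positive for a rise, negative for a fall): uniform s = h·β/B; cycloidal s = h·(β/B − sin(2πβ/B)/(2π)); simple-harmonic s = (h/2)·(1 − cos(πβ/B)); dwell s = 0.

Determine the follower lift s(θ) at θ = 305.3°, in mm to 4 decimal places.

seg 1 [0°–175.6°] cycloidal, h=6: full span → s += 6 → s = 6.0000
seg 2 [175.6°–198.7°] cycloidal, h=5: full span → s += 5 → s = 11.0000
seg 3 [198.7°–272.7°] dwell: s stays 11.0000
seg 4 [272.7°–294°] simple-harmonic, h=-8: full span → s += -8 → s = 3.0000
seg 5 [294°–325°] cycloidal, h=10: θ=305.3° here. β=11.3, B=31. 10·(0.3645 − sin(2π·0.3645)/(2π)) = 2.4481 → s = 5.4481

5.4481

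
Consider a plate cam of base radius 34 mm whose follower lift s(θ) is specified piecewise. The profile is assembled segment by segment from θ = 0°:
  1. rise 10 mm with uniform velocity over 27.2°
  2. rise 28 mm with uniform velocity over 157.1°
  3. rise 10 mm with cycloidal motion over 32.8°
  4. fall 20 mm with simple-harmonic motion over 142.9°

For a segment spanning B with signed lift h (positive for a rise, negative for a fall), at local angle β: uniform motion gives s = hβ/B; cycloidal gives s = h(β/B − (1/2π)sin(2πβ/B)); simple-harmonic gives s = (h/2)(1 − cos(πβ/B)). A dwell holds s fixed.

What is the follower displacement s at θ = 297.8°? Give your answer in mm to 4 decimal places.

seg 1 [0°–27.2°] uniform, h=10: full span → s += 10 → s = 10.0000
seg 2 [27.2°–184.3°] uniform, h=28: full span → s += 28 → s = 38.0000
seg 3 [184.3°–217.1°] cycloidal, h=10: full span → s += 10 → s = 48.0000
seg 4 [217.1°–360°] simple-harmonic, h=-20: θ=297.8° here. β=80.7, B=142.9. -20/2·(1 − cos(π·0.5647)) = -12.0196 → s = 35.9804

35.9804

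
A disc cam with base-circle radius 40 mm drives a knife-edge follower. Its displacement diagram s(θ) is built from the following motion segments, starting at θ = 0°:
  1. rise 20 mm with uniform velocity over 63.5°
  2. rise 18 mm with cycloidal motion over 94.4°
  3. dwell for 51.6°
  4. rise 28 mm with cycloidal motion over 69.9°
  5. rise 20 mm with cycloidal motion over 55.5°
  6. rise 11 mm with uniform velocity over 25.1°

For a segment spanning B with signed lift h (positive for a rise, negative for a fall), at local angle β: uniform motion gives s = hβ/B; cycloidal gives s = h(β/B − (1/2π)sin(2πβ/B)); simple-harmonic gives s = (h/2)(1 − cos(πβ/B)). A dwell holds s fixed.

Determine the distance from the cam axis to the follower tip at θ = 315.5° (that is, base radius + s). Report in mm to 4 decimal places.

seg 1 [0°–63.5°] uniform, h=20: full span → s += 20 → s = 20.0000
seg 2 [63.5°–157.9°] cycloidal, h=18: full span → s += 18 → s = 38.0000
seg 3 [157.9°–209.5°] dwell: s stays 38.0000
seg 4 [209.5°–279.4°] cycloidal, h=28: full span → s += 28 → s = 66.0000
seg 5 [279.4°–334.9°] cycloidal, h=20: θ=315.5° here. β=36.1, B=55.5. 20·(0.6505 − sin(2π·0.6505)/(2π)) = 15.5895 → s = 81.5895
radial distance = base radius + s = 40 + 81.5895 = 121.5895

121.5895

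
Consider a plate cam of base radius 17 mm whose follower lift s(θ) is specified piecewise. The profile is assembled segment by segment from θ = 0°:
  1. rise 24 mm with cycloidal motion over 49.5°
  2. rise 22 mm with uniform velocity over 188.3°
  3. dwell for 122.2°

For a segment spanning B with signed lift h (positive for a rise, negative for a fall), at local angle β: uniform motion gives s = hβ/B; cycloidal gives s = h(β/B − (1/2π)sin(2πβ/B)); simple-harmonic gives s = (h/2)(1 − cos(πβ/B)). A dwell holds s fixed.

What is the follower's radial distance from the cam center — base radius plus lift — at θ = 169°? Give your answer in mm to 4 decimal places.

seg 1 [0°–49.5°] cycloidal, h=24: full span → s += 24 → s = 24.0000
seg 2 [49.5°–237.8°] uniform, h=22: θ=169° here. β=119.5, B=188.3. 22·119.5/188.3 = 13.9618 → s = 37.9618
radial distance = base radius + s = 17 + 37.9618 = 54.9618

54.9618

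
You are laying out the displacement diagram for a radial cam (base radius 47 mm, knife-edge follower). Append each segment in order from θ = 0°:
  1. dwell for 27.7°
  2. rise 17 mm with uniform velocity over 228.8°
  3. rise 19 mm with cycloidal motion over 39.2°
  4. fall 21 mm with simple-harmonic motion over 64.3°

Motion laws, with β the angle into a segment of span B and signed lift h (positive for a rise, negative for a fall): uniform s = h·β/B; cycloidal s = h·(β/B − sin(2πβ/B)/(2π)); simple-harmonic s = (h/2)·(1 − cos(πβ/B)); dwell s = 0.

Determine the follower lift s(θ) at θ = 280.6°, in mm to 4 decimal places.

seg 1 [0°–27.7°] dwell: s stays 0.0000
seg 2 [27.7°–256.5°] uniform, h=17: full span → s += 17 → s = 17.0000
seg 3 [256.5°–295.7°] cycloidal, h=19: θ=280.6° here. β=24.1, B=39.2. 19·(0.6148 − sin(2π·0.6148)/(2π)) = 13.6780 → s = 30.6780

30.6780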